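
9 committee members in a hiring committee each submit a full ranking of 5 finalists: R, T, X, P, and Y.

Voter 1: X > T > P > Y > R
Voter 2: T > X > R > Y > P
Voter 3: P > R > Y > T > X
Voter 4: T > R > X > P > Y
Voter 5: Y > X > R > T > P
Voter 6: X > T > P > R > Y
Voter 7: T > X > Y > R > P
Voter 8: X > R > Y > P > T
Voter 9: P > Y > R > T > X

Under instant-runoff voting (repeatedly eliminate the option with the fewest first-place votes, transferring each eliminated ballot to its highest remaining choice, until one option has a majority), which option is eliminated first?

Round 1: T 3, X 3, P 2, Y 1, R 0. R has the fewest and is eliminated.
Round 2: T 3, X 3, P 2, Y 1. Y has the fewest and is eliminated.
Round 3: X 4, T 3, P 2. P has the fewest and is eliminated.
Round 4: T 5, X 4. T has a majority.

R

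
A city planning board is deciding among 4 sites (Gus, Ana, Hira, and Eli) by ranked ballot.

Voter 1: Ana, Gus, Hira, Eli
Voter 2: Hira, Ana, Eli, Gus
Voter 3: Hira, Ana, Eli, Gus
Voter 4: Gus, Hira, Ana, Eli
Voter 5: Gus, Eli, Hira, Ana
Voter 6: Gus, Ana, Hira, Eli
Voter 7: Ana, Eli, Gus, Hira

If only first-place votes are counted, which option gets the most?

Gus

First-place vote totals:
  Gus: 3
  Ana: 2
  Hira: 2
  Eli: 0
Gus has the most first-place votes.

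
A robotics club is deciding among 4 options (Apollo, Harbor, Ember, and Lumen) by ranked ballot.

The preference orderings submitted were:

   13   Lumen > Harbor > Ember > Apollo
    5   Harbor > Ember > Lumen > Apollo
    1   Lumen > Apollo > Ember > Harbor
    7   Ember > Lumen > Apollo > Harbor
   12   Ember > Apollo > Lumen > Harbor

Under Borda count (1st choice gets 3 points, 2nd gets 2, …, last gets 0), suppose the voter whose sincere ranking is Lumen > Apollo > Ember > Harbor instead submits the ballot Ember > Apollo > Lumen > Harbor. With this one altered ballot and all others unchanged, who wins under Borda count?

Ember

Borda totals with the altered ballot: Apollo 33, Harbor 41, Ember 83, Lumen 71.
The winner is unchanged: still Ember.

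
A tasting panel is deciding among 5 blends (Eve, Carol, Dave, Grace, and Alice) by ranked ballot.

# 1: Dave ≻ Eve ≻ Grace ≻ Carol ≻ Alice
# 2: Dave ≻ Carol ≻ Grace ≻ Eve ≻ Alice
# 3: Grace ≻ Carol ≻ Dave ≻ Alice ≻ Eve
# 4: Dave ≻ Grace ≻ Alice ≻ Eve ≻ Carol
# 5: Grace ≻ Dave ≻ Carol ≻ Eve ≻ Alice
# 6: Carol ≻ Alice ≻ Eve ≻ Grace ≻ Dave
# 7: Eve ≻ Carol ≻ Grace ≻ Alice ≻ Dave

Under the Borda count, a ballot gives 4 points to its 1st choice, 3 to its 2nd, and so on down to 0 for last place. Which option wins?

Borda scores:
  Eve: 3 + 1 + 0 + 1 + 1 + 2 + 4 = 12
  Carol: 1 + 3 + 3 + 0 + 2 + 4 + 3 = 16
  Dave: 4 + 4 + 2 + 4 + 3 + 0 + 0 = 17
  Grace: 2 + 2 + 4 + 3 + 4 + 1 + 2 = 18
  Alice: 0 + 0 + 1 + 2 + 0 + 3 + 1 = 7
Grace has the highest total.

Grace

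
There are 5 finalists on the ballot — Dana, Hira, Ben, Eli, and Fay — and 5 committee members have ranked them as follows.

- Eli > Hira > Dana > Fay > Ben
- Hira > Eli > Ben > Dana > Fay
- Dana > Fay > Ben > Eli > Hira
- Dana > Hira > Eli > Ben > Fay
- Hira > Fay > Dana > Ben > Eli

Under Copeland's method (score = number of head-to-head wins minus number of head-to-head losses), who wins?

Hira

Pairwise results:
  Dana vs Hira: Hira wins 3–2.
  Dana vs Ben: Dana wins 4–1.
  Dana vs Eli: Dana wins 3–2.
  Dana vs Fay: Dana wins 4–1.
  Hira vs Ben: Hira wins 4–1.
  Hira vs Eli: Hira wins 3–2.
  Hira vs Fay: Hira wins 4–1.
  Ben vs Eli: Eli wins 3–2.
  Ben vs Fay: Fay wins 3–2.
  Eli vs Fay: Eli wins 3–2.
Copeland scores (wins − losses):
  Dana: 3 − 1 = 2
  Hira: 4 − 0 = 4
  Ben: 0 − 4 = -4
  Eli: 2 − 2 = 0
  Fay: 1 − 3 = -2
Hira has the best Copeland score.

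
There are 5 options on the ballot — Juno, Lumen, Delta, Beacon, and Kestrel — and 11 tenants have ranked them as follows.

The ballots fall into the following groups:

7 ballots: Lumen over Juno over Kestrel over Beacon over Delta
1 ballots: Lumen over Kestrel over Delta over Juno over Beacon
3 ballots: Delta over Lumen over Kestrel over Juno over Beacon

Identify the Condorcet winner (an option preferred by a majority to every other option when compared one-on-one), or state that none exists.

Lumen

Head-to-head results (11 voters total):
Juno vs Lumen: Lumen wins 11–0.
Juno vs Delta: Juno wins 7–4.
Juno vs Beacon: Juno wins 11–0.
Juno vs Kestrel: Juno wins 7–4.
Lumen vs Delta: Lumen wins 8–3.
Lumen vs Beacon: Lumen wins 11–0.
Lumen vs Kestrel: Lumen wins 11–0.
Delta vs Beacon: Beacon wins 7–4.
Delta vs Kestrel: Kestrel wins 8–3.
Beacon vs Kestrel: Kestrel wins 11–0.
Lumen beats each rival — Juno (11–0), Delta (8–3), Beacon (11–0), Kestrel (11–0) — so Lumen is the Condorcet winner.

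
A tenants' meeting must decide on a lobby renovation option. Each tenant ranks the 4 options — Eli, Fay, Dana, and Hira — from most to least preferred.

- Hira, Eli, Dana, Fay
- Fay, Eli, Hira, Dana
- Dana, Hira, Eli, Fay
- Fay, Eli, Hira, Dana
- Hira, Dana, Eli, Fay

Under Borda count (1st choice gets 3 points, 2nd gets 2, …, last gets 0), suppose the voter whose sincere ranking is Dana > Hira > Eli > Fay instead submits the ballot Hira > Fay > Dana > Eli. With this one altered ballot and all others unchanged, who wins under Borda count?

Borda totals with the altered ballot: Eli 7, Fay 8, Dana 4, Hira 11.
The winner is unchanged: still Hira.

Hira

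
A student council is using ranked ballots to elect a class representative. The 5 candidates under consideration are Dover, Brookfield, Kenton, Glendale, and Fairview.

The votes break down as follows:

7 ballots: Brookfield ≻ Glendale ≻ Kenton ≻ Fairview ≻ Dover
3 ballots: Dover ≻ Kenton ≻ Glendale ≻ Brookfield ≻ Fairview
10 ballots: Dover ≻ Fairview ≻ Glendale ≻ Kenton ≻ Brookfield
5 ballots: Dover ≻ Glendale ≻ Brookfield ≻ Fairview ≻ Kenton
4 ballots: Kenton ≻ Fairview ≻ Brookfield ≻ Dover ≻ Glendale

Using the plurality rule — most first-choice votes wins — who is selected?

Dover

First-place vote totals:
  Dover: 18
  Brookfield: 7
  Kenton: 4
  Glendale: 0
  Fairview: 0
Dover has the most first-place votes.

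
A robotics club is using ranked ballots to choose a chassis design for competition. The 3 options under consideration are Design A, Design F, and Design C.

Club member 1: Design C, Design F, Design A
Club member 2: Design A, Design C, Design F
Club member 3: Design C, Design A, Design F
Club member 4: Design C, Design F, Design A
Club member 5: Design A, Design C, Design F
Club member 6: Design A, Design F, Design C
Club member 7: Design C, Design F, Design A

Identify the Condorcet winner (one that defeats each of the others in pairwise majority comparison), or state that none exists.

Head-to-head results (7 voters total):
Design A vs Design F: Design A wins 4–3.
Design A vs Design C: Design C wins 4–3.
Design F vs Design C: Design C wins 6–1.
Design C beats each rival — Design A (4–3), Design F (6–1) — so Design C is the Condorcet winner.

Design C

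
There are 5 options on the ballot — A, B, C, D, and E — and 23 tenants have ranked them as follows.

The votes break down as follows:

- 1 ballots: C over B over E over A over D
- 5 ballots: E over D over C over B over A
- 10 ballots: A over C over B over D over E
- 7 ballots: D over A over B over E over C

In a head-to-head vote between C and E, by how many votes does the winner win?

1

Ballots ranking C above E: 1+10 = 11.
Ballots ranking E above C: 5+7 = 12.
E wins 12–11, a margin of 1.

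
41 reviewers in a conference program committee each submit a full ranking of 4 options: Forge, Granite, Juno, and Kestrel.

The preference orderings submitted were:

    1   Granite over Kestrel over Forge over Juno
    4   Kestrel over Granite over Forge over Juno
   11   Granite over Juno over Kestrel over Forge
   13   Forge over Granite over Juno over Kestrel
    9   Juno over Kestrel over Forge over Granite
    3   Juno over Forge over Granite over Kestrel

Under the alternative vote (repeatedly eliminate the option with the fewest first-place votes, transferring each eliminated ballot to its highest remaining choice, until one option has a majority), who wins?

Round 1: Forge 13, Granite 12, Juno 12, Kestrel 4. Kestrel has the fewest and is eliminated.
Round 2: Granite 16, Forge 13, Juno 12. Juno has the fewest and is eliminated.
Round 3: Forge 25, Granite 16. Forge has a majority.

Forge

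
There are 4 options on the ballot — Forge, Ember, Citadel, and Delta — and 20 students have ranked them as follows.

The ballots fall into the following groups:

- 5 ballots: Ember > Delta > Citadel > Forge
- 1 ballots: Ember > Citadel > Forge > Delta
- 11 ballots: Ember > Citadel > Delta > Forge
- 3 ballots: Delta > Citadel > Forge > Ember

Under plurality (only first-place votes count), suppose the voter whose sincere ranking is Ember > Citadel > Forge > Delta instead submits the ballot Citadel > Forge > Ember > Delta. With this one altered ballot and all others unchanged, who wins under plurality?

First-place totals with the altered ballot: Forge 0, Ember 16, Citadel 1, Delta 3.
The winner is unchanged: still Ember.

Ember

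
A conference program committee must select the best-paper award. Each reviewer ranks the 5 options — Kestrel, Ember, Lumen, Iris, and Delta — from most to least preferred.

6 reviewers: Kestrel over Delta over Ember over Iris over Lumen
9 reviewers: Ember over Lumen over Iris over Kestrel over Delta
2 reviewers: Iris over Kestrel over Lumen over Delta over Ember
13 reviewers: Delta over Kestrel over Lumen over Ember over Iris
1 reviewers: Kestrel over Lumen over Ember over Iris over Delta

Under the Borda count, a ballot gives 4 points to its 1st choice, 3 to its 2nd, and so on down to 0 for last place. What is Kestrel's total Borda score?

Borda scores:
  Kestrel: 6·4 + 9·1 + 2·3 + 13·3 + 4 = 82
  Ember: 6·2 + 9·4 + 2·0 + 13·1 + 2 = 63
  Lumen: 6·0 + 9·3 + 2·2 + 13·2 + 3 = 60
  Iris: 6·1 + 9·2 + 2·4 + 13·0 + 1 = 33
  Delta: 6·3 + 9·0 + 2·1 + 13·4 + 0 = 72

82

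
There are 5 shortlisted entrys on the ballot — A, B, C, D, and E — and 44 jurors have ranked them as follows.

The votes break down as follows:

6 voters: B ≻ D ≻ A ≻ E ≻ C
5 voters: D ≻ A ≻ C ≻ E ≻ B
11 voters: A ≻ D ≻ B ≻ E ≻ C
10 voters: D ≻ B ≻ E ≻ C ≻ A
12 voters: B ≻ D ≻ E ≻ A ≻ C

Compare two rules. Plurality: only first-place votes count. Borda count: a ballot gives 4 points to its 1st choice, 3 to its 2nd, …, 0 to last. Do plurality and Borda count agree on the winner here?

No

Plurality first-place counts: A 11, B 18, C 0, D 15, E 0 → B.
Borda totals: A 83, B 124, C 20, D 147, E 66 → D.
The two rules disagree: plurality picks B, Borda picks D.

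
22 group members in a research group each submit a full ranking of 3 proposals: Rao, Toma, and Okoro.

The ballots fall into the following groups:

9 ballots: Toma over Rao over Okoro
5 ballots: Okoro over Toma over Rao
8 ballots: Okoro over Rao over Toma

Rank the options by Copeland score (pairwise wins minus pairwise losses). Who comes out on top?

Okoro

Pairwise results:
  Rao vs Toma: Toma wins 14–8.
  Rao vs Okoro: Okoro wins 13–9.
  Toma vs Okoro: Okoro wins 13–9.
Copeland scores (wins − losses):
  Rao: 0 − 2 = -2
  Toma: 1 − 1 = 0
  Okoro: 2 − 0 = 2
Okoro has the best Copeland score.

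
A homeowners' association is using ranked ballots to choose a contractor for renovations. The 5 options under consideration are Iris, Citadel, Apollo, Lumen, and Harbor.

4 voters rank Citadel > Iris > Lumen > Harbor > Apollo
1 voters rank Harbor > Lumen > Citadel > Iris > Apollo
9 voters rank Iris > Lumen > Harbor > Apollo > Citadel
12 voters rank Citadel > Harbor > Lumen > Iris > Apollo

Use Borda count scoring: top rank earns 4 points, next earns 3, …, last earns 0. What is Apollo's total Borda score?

9

Borda scores:
  Iris: 4·3 + 1 + 9·4 + 12·1 = 61
  Citadel: 4·4 + 2 + 9·0 + 12·4 = 66
  Apollo: 4·0 + 0 + 9·1 + 12·0 = 9
  Lumen: 4·2 + 3 + 9·3 + 12·2 = 62
  Harbor: 4·1 + 4 + 9·2 + 12·3 = 62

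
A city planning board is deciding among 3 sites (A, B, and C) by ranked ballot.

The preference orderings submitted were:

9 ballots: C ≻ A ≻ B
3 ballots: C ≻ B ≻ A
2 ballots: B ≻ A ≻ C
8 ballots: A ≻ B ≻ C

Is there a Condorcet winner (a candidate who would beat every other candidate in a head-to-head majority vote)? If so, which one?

Head-to-head results (22 voters total):
A vs B: A wins 17–5.
A vs C: C wins 12–10.
B vs C: C wins 12–10.
C beats each rival — A (12–10), B (12–10) — so C is the Condorcet winner.

C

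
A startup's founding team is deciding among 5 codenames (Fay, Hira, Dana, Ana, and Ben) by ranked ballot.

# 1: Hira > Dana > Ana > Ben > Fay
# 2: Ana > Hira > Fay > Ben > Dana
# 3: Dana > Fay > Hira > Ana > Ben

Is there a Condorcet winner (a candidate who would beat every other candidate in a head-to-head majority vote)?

Head-to-head results (3 voters total):
Fay vs Hira: Hira wins 2–1.
Fay vs Dana: Dana wins 2–1.
Fay vs Ana: Ana wins 2–1.
Fay vs Ben: Fay wins 2–1.
Hira vs Dana: Hira wins 2–1.
Hira vs Ana: Hira wins 2–1.
Hira vs Ben: Hira wins 3–0.
Dana vs Ana: Dana wins 2–1.
Dana vs Ben: Dana wins 2–1.
Ana vs Ben: Ana wins 3–0.
Hira beats each rival — Fay (2–1), Dana (2–1), Ana (2–1), Ben (3–0) — so Hira is the Condorcet winner.

Yes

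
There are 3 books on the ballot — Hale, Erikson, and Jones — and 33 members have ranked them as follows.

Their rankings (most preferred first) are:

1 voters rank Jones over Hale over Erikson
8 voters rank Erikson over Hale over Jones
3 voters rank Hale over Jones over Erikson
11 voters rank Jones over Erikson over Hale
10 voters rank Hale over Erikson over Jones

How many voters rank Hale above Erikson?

14

Ballots ranking Hale above Erikson: 1+3+10 = 14.
Ballots ranking Erikson above Hale: 8+11 = 19.
So 14 of 33 voters prefer Hale to Erikson.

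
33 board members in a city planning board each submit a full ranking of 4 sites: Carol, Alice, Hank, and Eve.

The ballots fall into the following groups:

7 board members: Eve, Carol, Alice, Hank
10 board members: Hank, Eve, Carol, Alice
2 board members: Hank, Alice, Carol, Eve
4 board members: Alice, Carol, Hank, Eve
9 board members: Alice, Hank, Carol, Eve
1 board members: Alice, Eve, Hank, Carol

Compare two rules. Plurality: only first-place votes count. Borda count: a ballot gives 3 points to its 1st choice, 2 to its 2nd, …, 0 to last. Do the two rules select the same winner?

No

Plurality first-place counts: Carol 0, Alice 14, Hank 12, Eve 7 → Alice.
Borda totals: Carol 43, Alice 53, Hank 59, Eve 43 → Hank.
The two rules disagree: plurality picks Alice, Borda picks Hank.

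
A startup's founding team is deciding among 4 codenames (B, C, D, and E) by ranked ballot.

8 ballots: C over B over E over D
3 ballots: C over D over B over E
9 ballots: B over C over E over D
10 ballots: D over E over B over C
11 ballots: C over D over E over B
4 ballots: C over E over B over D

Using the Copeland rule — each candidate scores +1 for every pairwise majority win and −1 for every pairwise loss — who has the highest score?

C

Pairwise results:
  B vs C: C wins 26–19.
  B vs D: D wins 24–21.
  B vs E: E wins 25–20.
  C vs D: C wins 35–10.
  C vs E: C wins 35–10.
  D vs E: D wins 24–21.
Copeland scores (wins − losses):
  B: 0 − 3 = -3
  C: 3 − 0 = 3
  D: 2 − 1 = 1
  E: 1 − 2 = -1
C has the best Copeland score.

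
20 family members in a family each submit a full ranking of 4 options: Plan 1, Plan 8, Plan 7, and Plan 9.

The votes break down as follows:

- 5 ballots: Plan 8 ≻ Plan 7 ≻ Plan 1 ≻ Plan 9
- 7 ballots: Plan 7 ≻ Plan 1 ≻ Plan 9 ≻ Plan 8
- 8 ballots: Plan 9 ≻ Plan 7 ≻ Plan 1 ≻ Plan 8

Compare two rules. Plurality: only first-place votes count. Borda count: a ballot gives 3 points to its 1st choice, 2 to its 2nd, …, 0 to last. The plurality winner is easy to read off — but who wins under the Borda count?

Plurality first-place counts: Plan 1 0, Plan 8 5, Plan 7 7, Plan 9 8 → Plan 9.
Borda totals: Plan 1 27, Plan 8 15, Plan 7 47, Plan 9 31 → Plan 7.

Plan 7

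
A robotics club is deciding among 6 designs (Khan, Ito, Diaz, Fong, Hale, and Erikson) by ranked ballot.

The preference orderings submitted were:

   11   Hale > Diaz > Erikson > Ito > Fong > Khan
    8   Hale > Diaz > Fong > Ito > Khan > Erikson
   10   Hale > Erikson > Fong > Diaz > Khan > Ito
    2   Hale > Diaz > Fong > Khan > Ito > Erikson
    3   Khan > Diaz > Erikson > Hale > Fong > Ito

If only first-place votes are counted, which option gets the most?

First-place vote totals:
  Khan: 3
  Ito: 0
  Diaz: 0
  Fong: 0
  Hale: 31
  Erikson: 0
Hale has the most first-place votes.

Hale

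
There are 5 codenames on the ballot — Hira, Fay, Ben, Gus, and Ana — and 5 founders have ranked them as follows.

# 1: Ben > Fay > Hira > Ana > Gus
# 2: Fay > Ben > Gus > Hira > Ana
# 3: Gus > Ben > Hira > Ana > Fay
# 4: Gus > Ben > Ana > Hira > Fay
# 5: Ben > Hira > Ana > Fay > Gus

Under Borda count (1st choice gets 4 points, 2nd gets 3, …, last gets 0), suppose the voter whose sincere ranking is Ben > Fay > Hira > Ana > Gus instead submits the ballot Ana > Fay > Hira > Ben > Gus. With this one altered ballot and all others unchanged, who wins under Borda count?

Borda totals with the altered ballot: Hira 9, Fay 8, Ben 14, Gus 10, Ana 9.
The winner is unchanged: still Ben.

Ben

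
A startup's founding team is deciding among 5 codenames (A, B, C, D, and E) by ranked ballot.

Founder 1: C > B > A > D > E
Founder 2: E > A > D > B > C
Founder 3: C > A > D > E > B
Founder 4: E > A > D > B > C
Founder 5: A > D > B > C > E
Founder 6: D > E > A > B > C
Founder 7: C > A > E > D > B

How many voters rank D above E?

Ballots ranking D above E: 4.
Ballots ranking E above D: 3.
So 4 of 7 voters prefer D to E.

4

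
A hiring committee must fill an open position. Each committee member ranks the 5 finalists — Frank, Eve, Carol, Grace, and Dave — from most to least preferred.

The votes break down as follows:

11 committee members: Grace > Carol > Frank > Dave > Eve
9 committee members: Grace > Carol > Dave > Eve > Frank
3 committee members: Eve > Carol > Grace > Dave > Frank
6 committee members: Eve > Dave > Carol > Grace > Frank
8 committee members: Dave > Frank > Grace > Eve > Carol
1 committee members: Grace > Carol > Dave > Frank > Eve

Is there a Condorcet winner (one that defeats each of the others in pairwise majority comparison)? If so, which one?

Head-to-head results (38 voters total):
Frank vs Eve: Frank wins 20–18.
Frank vs Carol: Carol wins 30–8.
Frank vs Grace: Grace wins 30–8.
Frank vs Dave: Dave wins 27–11.
Eve vs Carol: Carol wins 21–17.
Eve vs Grace: Grace wins 29–9.
Eve vs Dave: Dave wins 29–9.
Carol vs Grace: Grace wins 29–9.
Carol vs Dave: Carol wins 24–14.
Grace vs Dave: Grace wins 24–14.
Grace beats each rival — Frank (30–8), Eve (29–9), Carol (29–9), Dave (24–14) — so Grace is the Condorcet winner.

Grace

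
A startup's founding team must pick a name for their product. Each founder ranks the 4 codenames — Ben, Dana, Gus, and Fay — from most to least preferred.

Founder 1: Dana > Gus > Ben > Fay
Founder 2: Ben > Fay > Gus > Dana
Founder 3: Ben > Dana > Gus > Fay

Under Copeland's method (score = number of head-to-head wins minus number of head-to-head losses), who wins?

Pairwise results:
  Ben vs Dana: Ben wins 2–1.
  Ben vs Gus: Ben wins 2–1.
  Ben vs Fay: Ben wins 3–0.
  Dana vs Gus: Dana wins 2–1.
  Dana vs Fay: Dana wins 2–1.
  Gus vs Fay: Gus wins 2–1.
Copeland scores (wins − losses):
  Ben: 3 − 0 = 3
  Dana: 2 − 1 = 1
  Gus: 1 − 2 = -1
  Fay: 0 − 3 = -3
Ben has the best Copeland score.

Ben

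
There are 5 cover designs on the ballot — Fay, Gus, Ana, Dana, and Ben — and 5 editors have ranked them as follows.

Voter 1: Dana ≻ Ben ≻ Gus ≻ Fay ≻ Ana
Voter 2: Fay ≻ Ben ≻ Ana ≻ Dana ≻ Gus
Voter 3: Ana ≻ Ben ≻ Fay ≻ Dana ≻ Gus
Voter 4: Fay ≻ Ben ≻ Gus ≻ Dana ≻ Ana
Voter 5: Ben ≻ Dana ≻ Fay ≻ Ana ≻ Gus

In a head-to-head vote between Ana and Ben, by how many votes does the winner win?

3

Ballots ranking Ana above Ben: 1.
Ballots ranking Ben above Ana: 4.
Ben wins 4–1, a margin of 3.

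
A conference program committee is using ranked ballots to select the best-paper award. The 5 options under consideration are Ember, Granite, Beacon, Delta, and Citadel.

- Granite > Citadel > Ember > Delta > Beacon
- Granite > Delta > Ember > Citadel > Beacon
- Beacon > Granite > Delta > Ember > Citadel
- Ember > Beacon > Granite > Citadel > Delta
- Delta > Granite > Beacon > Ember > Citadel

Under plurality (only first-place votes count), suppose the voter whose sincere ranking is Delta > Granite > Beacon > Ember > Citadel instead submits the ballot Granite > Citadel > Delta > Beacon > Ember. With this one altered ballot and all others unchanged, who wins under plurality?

First-place totals with the altered ballot: Ember 1, Granite 3, Beacon 1, Delta 0, Citadel 0.
The winner is unchanged: still Granite.

Granite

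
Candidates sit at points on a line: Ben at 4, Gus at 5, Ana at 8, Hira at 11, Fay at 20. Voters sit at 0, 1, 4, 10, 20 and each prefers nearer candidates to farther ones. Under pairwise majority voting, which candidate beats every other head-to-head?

With single-peaked preferences on a line, the Condorcet winner is the candidate closest to the median voter.
The median voter (position 4) is closest to Ben at 4.
Check: Ben vs Fay — voters closer to Ben: 4 of 5.

Ben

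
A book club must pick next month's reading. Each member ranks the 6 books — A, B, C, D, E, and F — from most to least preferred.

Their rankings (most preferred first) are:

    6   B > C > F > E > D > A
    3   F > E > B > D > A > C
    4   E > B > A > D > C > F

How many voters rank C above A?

Ballots ranking C above A: 6.
Ballots ranking A above C: 3+4 = 7.
So 6 of 13 voters prefer C to A.

6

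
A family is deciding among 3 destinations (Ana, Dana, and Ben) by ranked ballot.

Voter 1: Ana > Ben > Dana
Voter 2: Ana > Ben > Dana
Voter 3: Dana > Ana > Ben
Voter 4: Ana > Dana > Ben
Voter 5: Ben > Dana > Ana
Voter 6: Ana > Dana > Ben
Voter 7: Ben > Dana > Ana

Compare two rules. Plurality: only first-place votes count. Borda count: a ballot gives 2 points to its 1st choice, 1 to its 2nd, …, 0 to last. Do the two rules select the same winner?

Yes

Plurality first-place counts: Ana 4, Dana 1, Ben 2 → Ana.
Borda totals: Ana 9, Dana 6, Ben 6 → Ana.
The two rules agree on Ana.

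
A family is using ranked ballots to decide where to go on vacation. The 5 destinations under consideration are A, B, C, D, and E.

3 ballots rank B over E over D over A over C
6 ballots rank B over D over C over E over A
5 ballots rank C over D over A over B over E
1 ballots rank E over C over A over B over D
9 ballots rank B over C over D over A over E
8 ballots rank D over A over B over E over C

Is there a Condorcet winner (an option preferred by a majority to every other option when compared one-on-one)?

Head-to-head results (32 voters total):
A vs B: B wins 18–14.
A vs C: C wins 21–11.
A vs D: D wins 31–1.
A vs E: A wins 22–10.
B vs C: B wins 26–6.
B vs D: B wins 19–13.
B vs E: B wins 31–1.
C vs D: D wins 17–15.
C vs E: C wins 20–12.
D vs E: D wins 28–4.
B beats each rival — A (18–14), C (26–6), D (19–13), E (31–1) — so B is the Condorcet winner.

Yes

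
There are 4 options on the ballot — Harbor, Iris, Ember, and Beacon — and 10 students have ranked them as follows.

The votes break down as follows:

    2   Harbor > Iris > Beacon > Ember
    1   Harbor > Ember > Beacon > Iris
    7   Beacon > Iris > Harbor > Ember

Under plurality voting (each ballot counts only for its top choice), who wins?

First-place vote totals:
  Harbor: 3
  Iris: 0
  Ember: 0
  Beacon: 7
Beacon has the most first-place votes.

Beacon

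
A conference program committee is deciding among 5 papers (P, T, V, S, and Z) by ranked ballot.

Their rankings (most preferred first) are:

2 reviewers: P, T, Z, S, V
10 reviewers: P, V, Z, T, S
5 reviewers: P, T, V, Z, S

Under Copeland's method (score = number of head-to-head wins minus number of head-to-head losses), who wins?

Pairwise results:
  P vs T: P wins 17–0.
  P vs V: P wins 17–0.
  P vs S: P wins 17–0.
  P vs Z: P wins 17–0.
  T vs V: V wins 10–7.
  T vs S: T wins 17–0.
  T vs Z: Z wins 10–7.
  V vs S: V wins 15–2.
  V vs Z: V wins 15–2.
  S vs Z: Z wins 17–0.
Copeland scores (wins − losses):
  P: 4 − 0 = 4
  T: 1 − 3 = -2
  V: 3 − 1 = 2
  S: 0 − 4 = -4
  Z: 2 − 2 = 0
P has the best Copeland score.

P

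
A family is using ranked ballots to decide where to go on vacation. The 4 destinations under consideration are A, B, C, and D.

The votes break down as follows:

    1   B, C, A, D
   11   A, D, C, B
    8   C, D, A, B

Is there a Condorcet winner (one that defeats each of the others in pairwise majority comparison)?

Yes

Head-to-head results (20 voters total):
A vs B: A wins 19–1.
A vs C: A wins 11–9.
A vs D: A wins 12–8.
B vs C: C wins 19–1.
B vs D: D wins 19–1.
C vs D: D wins 11–9.
A beats each rival — B (19–1), C (11–9), D (12–8) — so A is the Condorcet winner.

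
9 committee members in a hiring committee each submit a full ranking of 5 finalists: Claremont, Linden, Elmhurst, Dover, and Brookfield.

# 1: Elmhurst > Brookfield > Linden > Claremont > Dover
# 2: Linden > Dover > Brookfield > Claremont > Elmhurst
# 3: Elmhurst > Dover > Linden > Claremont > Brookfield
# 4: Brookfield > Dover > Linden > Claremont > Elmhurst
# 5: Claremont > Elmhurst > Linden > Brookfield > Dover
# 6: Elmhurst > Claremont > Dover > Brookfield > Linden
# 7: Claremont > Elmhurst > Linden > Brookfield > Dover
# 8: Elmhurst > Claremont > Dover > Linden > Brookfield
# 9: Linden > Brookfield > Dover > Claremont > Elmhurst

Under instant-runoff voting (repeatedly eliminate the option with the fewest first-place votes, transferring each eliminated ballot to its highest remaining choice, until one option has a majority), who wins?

Round 1: Elmhurst 4, Claremont 2, Linden 2, Brookfield 1, Dover 0. Dover has the fewest and is eliminated.
Round 2: Elmhurst 4, Claremont 2, Linden 2, Brookfield 1. Brookfield has the fewest and is eliminated.
Round 3: Elmhurst 4, Linden 3, Claremont 2. Claremont has the fewest and is eliminated.
Round 4: Elmhurst 6, Linden 3. Elmhurst has a majority.

Elmhurst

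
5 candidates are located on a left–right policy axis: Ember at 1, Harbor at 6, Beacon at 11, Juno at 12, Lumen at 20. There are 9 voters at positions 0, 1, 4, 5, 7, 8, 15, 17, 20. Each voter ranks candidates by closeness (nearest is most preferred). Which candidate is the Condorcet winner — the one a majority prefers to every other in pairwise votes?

Harbor

With single-peaked preferences on a line, the Condorcet winner is the candidate closest to the median voter.
The median voter (position 7) is closest to Harbor at 6.
Check: Harbor vs Juno — voters closer to Harbor: 6 of 9.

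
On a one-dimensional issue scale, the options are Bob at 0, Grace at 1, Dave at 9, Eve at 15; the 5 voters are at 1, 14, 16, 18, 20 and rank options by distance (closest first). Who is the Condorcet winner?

Eve

With single-peaked preferences on a line, the Condorcet winner is the candidate closest to the median voter.
The median voter (position 16) is closest to Eve at 15.
Check: Eve vs Dave — voters closer to Eve: 4 of 5.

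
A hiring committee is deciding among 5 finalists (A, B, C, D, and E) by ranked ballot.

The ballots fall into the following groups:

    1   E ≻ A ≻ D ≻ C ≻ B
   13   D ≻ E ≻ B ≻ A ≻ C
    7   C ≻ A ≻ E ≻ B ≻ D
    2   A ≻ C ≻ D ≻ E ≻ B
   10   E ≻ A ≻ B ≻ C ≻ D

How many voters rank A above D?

20

Ballots ranking A above D: 1+7+2+10 = 20.
Ballots ranking D above A: 13.
So 20 of 33 voters prefer A to D.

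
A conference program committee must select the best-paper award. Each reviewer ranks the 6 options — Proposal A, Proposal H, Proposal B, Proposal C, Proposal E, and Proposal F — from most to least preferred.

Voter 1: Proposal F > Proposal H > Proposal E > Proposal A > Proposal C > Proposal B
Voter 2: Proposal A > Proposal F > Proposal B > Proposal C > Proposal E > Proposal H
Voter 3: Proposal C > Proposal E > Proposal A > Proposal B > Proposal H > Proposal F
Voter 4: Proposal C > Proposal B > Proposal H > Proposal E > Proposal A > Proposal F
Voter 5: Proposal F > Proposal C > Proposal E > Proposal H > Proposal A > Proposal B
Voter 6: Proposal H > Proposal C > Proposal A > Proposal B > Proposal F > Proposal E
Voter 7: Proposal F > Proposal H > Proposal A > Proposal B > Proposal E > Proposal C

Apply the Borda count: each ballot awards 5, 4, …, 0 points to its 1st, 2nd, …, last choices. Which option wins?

Borda scores:
  Proposal A: 2 + 5 + 3 + 1 + 1 + 3 + 3 = 18
  Proposal H: 4 + 0 + 1 + 3 + 2 + 5 + 4 = 19
  Proposal B: 0 + 3 + 2 + 4 + 0 + 2 + 2 = 13
  Proposal C: 1 + 2 + 5 + 5 + 4 + 4 + 0 = 21
  Proposal E: 3 + 1 + 4 + 2 + 3 + 0 + 1 = 14
  Proposal F: 5 + 4 + 0 + 0 + 5 + 1 + 5 = 20
Proposal C has the highest total.

Proposal C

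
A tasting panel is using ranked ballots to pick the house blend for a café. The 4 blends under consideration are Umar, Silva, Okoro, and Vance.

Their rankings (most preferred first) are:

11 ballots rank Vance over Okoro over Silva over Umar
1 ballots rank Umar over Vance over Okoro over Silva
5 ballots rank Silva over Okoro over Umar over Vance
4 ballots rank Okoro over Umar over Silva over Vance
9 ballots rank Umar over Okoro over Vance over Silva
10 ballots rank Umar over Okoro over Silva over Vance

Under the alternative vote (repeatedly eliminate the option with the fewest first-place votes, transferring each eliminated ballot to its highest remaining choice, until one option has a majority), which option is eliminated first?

Round 1: Umar 20, Vance 11, Silva 5, Okoro 4. Okoro has the fewest and is eliminated.
Round 2: Umar 24, Vance 11, Silva 5. Umar has a majority.

Okoro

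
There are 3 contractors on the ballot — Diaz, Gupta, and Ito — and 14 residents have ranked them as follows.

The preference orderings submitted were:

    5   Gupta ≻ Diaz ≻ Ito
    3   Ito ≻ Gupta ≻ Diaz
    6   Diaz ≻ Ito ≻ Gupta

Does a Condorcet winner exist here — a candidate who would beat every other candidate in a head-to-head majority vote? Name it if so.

Head-to-head results (14 voters total):
Diaz vs Gupta: Gupta wins 8–6.
Diaz vs Ito: Diaz wins 11–3.
Gupta vs Ito: Ito wins 9–5.
No candidate beats all others: Diaz beats Ito beats Gupta beats Diaz, a majority cycle.

There is no Condorcet winner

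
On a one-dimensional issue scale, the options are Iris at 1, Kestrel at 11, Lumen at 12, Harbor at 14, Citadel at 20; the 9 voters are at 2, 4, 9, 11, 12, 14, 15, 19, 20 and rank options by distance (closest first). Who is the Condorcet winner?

With single-peaked preferences on a line, the Condorcet winner is the candidate closest to the median voter.
The median voter (position 12) is closest to Lumen at 12.
Check: Lumen vs Citadel — voters closer to Lumen: 7 of 9.

Lumen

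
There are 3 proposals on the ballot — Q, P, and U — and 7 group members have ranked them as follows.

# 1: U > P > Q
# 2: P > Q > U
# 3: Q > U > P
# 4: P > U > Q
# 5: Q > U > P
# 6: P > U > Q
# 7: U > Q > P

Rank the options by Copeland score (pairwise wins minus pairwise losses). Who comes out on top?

Pairwise results:
  Q vs P: P wins 4–3.
  Q vs U: U wins 4–3.
  P vs U: U wins 4–3.
Copeland scores (wins − losses):
  Q: 0 − 2 = -2
  P: 1 − 1 = 0
  U: 2 − 0 = 2
U has the best Copeland score.

U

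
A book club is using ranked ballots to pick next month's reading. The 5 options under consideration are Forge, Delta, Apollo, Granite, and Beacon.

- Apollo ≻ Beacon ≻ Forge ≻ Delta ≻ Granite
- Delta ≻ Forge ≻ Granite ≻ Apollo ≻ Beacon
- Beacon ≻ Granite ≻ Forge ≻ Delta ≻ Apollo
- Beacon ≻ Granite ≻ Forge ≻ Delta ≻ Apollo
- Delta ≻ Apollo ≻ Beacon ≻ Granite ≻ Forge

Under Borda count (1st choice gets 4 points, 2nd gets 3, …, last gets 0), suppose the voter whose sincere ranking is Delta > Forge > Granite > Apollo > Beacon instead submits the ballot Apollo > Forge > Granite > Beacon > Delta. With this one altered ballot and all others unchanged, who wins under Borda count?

Borda totals with the altered ballot: Forge 9, Delta 7, Apollo 11, Granite 9, Beacon 14.
The winner is unchanged: still Beacon.

Beacon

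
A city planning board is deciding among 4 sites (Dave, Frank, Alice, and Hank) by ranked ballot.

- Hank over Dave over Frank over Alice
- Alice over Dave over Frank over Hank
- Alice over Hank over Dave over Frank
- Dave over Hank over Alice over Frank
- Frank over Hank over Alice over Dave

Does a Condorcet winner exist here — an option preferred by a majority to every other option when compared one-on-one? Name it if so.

Hank

Head-to-head results (5 voters total):
Dave vs Frank: Dave wins 4–1.
Dave vs Alice: Alice wins 3–2.
Dave vs Hank: Hank wins 3–2.
Frank vs Alice: Alice wins 3–2.
Frank vs Hank: Hank wins 3–2.
Alice vs Hank: Hank wins 3–2.
Hank beats each rival — Dave (3–2), Frank (3–2), Alice (3–2) — so Hank is the Condorcet winner.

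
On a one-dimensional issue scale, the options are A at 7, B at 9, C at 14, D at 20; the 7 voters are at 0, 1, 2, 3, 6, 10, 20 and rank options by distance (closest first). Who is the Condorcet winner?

A

With single-peaked preferences on a line, the Condorcet winner is the candidate closest to the median voter.
The median voter (position 3) is closest to A at 7.
Check: A vs B — voters closer to A: 5 of 7.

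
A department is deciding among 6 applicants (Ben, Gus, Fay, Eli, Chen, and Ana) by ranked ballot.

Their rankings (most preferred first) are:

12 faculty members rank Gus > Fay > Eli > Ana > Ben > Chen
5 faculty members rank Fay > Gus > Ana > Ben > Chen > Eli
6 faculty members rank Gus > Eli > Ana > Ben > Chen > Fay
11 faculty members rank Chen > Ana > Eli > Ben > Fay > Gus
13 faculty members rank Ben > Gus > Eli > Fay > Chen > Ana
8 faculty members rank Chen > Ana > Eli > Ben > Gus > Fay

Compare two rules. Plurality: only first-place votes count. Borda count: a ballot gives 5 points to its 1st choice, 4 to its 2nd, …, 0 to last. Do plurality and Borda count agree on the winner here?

Plurality first-place counts: Ben 13, Gus 18, Fay 5, Eli 0, Chen 19, Ana 0 → Chen.
Borda totals: Ben 137, Gus 170, Fay 110, Eli 156, Chen 119, Ana 133 → Gus.
The two rules disagree: plurality picks Chen, Borda picks Gus.

No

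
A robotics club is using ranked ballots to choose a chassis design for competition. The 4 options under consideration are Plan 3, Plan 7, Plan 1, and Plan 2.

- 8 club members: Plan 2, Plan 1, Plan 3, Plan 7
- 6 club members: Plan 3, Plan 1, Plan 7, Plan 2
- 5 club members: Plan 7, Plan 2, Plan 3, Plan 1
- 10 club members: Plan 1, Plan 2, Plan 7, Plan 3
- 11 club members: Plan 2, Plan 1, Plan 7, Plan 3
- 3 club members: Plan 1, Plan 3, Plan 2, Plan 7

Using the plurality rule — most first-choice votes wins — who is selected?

First-place vote totals:
  Plan 3: 6
  Plan 7: 5
  Plan 1: 13
  Plan 2: 19
Plan 2 has the most first-place votes.

Plan 2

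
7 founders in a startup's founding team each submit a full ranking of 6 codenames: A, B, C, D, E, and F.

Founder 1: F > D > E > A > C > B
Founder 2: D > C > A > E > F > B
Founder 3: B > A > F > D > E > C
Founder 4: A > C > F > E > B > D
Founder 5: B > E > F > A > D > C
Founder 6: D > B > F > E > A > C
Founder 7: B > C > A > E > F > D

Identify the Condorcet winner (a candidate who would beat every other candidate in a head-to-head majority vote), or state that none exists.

B

Head-to-head results (7 voters total):
A vs B: B wins 4–3.
A vs C: A wins 5–2.
A vs D: A wins 4–3.
A vs E: A wins 4–3.
A vs F: A wins 4–3.
B vs C: B wins 4–3.
B vs D: B wins 4–3.
B vs E: B wins 4–3.
B vs F: B wins 4–3.
C vs D: D wins 5–2.
C vs E: E wins 4–3.
C vs F: F wins 4–3.
D vs E: D wins 4–3.
D vs F: F wins 5–2.
E vs F: F wins 4–3.
B beats each rival — A (4–3), C (4–3), D (4–3), E (4–3), F (4–3) — so B is the Condorcet winner.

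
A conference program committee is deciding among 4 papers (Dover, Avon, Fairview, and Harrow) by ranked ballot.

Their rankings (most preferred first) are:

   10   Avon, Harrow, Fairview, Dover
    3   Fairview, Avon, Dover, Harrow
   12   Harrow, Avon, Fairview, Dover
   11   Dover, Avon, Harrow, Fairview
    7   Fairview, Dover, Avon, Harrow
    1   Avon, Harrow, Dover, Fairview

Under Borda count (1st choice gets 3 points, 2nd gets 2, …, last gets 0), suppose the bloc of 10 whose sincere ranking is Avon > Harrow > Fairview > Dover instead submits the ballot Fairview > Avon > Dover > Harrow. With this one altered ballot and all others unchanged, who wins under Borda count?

Borda totals with the altered ballot: Dover 61, Avon 82, Fairview 72, Harrow 49.
The winner is unchanged: still Avon.

Avon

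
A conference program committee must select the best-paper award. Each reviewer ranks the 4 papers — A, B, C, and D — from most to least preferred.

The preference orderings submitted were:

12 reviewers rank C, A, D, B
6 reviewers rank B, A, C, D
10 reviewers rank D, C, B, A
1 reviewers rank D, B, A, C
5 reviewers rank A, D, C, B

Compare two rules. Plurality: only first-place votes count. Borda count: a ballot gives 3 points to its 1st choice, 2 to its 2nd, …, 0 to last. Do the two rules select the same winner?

Yes

Plurality first-place counts: A 5, B 6, C 12, D 11 → C.
Borda totals: A 52, B 30, C 67, D 55 → C.
The two rules agree on C.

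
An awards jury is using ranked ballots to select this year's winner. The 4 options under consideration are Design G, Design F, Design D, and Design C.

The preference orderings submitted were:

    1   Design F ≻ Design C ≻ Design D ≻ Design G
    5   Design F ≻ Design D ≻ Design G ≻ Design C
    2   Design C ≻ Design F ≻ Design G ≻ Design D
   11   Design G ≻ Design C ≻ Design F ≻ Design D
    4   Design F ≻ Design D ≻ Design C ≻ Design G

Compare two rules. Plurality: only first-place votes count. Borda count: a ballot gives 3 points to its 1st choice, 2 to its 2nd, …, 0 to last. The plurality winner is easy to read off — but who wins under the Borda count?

Plurality first-place counts: Design G 11, Design F 10, Design D 0, Design C 2 → Design G.
Borda totals: Design G 40, Design F 45, Design D 19, Design C 34 → Design F.

Design F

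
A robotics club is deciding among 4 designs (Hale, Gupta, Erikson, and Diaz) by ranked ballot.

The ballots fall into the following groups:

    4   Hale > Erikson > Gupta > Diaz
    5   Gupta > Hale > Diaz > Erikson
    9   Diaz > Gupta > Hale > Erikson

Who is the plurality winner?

Diaz

First-place vote totals:
  Hale: 4
  Gupta: 5
  Erikson: 0
  Diaz: 9
Diaz has the most first-place votes.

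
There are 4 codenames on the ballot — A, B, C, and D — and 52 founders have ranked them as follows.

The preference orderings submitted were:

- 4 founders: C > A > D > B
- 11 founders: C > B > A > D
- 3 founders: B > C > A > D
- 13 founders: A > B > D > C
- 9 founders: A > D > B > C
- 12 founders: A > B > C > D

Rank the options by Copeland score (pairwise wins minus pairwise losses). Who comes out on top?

A

Pairwise results:
  A vs B: A wins 38–14.
  A vs C: A wins 34–18.
  A vs D: A wins 52–0.
  B vs C: B wins 37–15.
  B vs D: B wins 39–13.
  C vs D: C wins 30–22.
Copeland scores (wins − losses):
  A: 3 − 0 = 3
  B: 2 − 1 = 1
  C: 1 − 2 = -1
  D: 0 − 3 = -3
A has the best Copeland score.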